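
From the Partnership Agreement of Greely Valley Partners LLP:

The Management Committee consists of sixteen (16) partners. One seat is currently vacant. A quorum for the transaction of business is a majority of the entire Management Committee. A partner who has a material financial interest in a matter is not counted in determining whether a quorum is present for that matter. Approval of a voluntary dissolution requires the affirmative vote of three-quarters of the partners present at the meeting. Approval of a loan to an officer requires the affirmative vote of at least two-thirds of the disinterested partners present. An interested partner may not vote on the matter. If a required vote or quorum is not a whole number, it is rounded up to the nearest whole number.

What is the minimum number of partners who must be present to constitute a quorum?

A majority of 16 is 9.

9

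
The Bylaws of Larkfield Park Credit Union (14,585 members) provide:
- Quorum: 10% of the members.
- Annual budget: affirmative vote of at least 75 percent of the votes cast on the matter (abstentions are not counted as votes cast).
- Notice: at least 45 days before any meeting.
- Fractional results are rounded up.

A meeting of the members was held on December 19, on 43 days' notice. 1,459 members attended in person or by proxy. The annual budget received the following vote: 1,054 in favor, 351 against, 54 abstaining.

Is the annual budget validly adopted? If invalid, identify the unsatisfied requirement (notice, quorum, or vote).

Notice: 43 days given; 45 required. Not satisfied.
Quorum: 10% of 14,585 = 1,458.50, rounded up to 1,459; 1,459 present. Satisfied.
Vote: requires three-fourths of the votes cast (1,459 − 54 abstaining = 1,405); 3/4 of 1405 = 1053.75, rounded up to 1054, so 1,054 needed; 1,054 in favor. Satisfied.

Invalid — notice requirement not satisfied.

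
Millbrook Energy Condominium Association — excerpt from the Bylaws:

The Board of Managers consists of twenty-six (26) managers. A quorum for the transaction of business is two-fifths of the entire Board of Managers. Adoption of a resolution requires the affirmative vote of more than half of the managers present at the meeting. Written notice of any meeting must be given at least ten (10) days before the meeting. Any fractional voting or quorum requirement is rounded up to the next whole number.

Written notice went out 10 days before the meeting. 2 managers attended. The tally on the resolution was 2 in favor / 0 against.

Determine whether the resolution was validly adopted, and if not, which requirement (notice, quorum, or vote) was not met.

Invalid — quorum requirement not satisfied.

Notice: 10 days given; 10 required (10 ≥ 10). Satisfied.
Quorum: 2 present; quorum is 11. Not satisfied.
Vote: the resolution requires a majority of the managers present (2). A majority of 2 is 2, so 2 affirmative votes are needed; 2 voted in favor. Satisfied. (Moot — without a quorum no business can be validly transacted.)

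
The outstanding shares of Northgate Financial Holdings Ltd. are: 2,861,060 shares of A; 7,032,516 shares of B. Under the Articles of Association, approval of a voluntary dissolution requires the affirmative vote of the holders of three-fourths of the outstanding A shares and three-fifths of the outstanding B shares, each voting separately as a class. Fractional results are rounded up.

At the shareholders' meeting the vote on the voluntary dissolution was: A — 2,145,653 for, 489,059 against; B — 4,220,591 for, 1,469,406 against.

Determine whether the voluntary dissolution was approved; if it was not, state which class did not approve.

Not approved — the A shares did not give the required vote.

A: 3/4 of 2861060 = 2145795; 2,145,795 required, 2,145,653 in favor — not approved.
B: 3/5 of 7032516 = 4219509.60, rounded up to 4219510; 4,219,510 required, 4,220,591 in favor — approved.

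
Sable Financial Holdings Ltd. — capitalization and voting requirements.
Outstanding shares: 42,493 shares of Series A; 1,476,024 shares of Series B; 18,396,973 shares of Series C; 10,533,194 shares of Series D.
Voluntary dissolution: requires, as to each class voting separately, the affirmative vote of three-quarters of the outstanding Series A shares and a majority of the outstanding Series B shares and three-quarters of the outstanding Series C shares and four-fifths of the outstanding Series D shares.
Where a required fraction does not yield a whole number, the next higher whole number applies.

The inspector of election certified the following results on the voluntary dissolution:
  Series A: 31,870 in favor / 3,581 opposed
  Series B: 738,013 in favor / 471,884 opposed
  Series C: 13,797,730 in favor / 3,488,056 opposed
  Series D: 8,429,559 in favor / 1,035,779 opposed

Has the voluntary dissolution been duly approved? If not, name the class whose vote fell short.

Series A: 3/4 of 42493 = 31869.75, rounded up to 31870; 31,870 required, 31,870 in favor — approved.
Series B: a majority of 1476024 is 738013; 738,013 required, 738,013 in favor — approved.
Series C: 3/4 of 18396973 = 13797729.75, rounded up to 13797730; 13,797,730 required, 13,797,730 in favor — approved.
Series D: 4/5 of 10533194 = 8426555.20, rounded up to 8426556; 8,426,556 required, 8,429,559 in favor — approved.

Approved — every class gave the required vote.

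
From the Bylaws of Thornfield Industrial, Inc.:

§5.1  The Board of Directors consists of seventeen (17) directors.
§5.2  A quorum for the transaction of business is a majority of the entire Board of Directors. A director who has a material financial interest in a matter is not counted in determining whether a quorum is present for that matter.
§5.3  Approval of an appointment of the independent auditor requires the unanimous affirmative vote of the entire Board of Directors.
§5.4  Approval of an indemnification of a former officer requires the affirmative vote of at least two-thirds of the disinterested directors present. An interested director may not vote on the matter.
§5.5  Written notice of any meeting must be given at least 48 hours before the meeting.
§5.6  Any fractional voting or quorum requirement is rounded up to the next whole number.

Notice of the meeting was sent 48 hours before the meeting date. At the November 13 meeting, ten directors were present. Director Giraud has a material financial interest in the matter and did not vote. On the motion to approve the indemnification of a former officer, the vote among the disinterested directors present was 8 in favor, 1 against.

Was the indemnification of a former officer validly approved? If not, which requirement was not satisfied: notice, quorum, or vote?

Valid — all requirements satisfied.

Notice: 48 hours given; 48 required (48 ≥ 48). Satisfied.
Quorum: 10 present, but the 1 interested director does not count, leaving 9. Quorum is 9. Satisfied.
Vote: the indemnification of a former officer requires two-thirds of the disinterested directors present (10 − 1 = 9). 2/3 of 9 = 6, so 6 affirmative votes are needed; 8 voted in favor. Satisfied.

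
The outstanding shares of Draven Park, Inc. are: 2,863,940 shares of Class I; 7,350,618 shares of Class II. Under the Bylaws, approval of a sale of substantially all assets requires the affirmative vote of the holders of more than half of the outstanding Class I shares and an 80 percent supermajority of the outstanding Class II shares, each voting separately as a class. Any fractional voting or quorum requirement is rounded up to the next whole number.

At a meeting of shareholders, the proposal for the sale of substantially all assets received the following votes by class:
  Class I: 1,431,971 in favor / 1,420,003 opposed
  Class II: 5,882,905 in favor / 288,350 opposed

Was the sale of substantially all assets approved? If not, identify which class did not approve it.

Class I: a majority of 2863940 is 1431971; 1,431,971 required, 1,431,971 in favor — approved.
Class II: 4/5 of 7350618 = 5880494.40, rounded up to 5880495; 5,880,495 required, 5,882,905 in favor — approved.

Approved — every class gave the required vote.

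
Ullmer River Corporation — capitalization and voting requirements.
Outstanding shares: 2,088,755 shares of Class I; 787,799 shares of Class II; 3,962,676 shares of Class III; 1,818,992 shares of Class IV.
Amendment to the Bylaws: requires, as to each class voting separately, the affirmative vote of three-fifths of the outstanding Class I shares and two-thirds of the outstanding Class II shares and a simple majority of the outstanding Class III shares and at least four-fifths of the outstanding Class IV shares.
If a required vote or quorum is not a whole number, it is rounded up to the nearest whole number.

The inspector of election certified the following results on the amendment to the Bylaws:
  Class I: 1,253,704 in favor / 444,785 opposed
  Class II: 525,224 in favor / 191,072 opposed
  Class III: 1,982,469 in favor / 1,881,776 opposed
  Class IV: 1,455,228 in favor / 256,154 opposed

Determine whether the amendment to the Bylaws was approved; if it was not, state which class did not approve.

Approved — every class gave the required vote.

Class I: 3/5 of 2088755 = 1253253; 1,253,253 required, 1,253,704 in favor — approved.
Class II: 2/3 of 787799 = 525199.33, rounded up to 525200; 525,200 required, 525,224 in favor — approved.
Class III: a majority of 3962676 is 1981339; 1,981,339 required, 1,982,469 in favor — approved.
Class IV: 4/5 of 1818992 = 1455193.60, rounded up to 1455194; 1,455,194 required, 1,455,228 in favor — approved.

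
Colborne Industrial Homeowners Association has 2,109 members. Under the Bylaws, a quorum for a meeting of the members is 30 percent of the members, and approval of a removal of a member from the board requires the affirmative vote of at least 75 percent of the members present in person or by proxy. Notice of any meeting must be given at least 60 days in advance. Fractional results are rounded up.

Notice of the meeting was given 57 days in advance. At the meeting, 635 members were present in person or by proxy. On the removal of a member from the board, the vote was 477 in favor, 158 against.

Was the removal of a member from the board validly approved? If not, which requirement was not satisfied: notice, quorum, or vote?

Invalid — notice requirement not satisfied.

Notice: 57 days given; 60 required. Not satisfied.
Quorum: 30% of 2,109 = 632.70, rounded up to 633; 635 present. Satisfied.
Vote: requires three-fourths of those present (635); 3/4 of 635 = 476.25, rounded up to 477, so 477 needed; 477 in favor. Satisfied.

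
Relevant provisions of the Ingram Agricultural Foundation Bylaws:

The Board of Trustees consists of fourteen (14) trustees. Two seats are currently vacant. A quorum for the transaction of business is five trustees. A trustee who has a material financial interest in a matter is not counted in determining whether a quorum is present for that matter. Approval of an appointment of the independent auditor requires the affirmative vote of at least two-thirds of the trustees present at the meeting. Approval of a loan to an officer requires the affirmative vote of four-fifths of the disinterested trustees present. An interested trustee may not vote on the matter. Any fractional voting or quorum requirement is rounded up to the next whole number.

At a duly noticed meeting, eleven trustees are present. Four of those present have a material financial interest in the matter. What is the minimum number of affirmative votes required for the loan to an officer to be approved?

The loan to an officer requires four-fifths of the disinterested trustees present (11 − 4 = 7).
4/5 of 7 = 5.60, rounded up to 6.

6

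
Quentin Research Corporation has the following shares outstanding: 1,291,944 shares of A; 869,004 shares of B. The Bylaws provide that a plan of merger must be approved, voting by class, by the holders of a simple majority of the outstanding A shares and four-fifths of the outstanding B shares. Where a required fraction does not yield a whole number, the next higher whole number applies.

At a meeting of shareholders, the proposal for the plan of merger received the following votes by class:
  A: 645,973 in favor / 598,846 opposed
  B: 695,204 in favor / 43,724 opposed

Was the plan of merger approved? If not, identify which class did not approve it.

A: a majority of 1291944 is 645973; 645,973 required, 645,973 in favor — approved.
B: 4/5 of 869004 = 695203.20, rounded up to 695204; 695,204 required, 695,204 in favor — approved.

Approved — every class gave the required vote.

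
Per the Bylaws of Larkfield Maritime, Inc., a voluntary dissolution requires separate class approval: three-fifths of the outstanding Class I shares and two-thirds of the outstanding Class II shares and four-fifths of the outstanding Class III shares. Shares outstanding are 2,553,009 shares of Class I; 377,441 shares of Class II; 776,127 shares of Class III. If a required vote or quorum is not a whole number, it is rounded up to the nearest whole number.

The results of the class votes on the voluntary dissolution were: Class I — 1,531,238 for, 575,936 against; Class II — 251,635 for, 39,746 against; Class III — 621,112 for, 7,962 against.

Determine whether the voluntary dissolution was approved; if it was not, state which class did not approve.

Not approved — the Class I shares did not give the required vote.

Class I: 3/5 of 2553009 = 1531805.40, rounded up to 1531806; 1,531,806 required, 1,531,238 in favor — not approved.
Class II: 2/3 of 377441 = 251627.33, rounded up to 251628; 251,628 required, 251,635 in favor — approved.
Class III: 4/5 of 776127 = 620901.60, rounded up to 620902; 620,902 required, 621,112 in favor — approved.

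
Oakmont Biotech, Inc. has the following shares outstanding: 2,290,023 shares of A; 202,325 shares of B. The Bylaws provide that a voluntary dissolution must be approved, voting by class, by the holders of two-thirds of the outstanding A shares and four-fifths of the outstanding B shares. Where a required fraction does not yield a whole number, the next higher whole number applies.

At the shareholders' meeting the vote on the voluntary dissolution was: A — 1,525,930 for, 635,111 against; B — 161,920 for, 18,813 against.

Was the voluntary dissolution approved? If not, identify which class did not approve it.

Not approved — the A shares did not give the required vote.

A: 2/3 of 2290023 = 1526682; 1,526,682 required, 1,525,930 in favor — not approved.
B: 4/5 of 202325 = 161860; 161,860 required, 161,920 in favor — approved.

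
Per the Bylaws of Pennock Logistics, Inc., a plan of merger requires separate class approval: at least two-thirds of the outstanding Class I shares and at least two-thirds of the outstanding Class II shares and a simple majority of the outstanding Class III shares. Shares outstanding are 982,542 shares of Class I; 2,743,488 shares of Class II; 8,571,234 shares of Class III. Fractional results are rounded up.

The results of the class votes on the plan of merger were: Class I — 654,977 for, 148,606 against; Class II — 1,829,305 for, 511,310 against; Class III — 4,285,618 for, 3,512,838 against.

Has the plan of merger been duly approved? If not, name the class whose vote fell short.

Not approved — the Class I shares did not give the required vote.

Class I: 2/3 of 982542 = 655028; 655,028 required, 654,977 in favor — not approved.
Class II: 2/3 of 2743488 = 1828992; 1,828,992 required, 1,829,305 in favor — approved.
Class III: a majority of 8571234 is 4285618; 4,285,618 required, 4,285,618 in favor — approved.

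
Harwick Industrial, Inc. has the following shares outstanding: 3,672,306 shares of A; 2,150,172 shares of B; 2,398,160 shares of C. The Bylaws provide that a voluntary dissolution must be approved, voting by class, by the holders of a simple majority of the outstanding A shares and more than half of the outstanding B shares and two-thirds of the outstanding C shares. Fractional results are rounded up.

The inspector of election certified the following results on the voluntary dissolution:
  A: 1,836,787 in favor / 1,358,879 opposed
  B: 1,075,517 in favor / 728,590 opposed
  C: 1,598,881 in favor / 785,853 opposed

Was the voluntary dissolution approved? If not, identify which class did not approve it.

A: a majority of 3672306 is 1836154; 1,836,154 required, 1,836,787 in favor — approved.
B: a majority of 2150172 is 1075087; 1,075,087 required, 1,075,517 in favor — approved.
C: 2/3 of 2398160 = 1598773.33, rounded up to 1598774; 1,598,774 required, 1,598,881 in favor — approved.

Approved — every class gave the required vote.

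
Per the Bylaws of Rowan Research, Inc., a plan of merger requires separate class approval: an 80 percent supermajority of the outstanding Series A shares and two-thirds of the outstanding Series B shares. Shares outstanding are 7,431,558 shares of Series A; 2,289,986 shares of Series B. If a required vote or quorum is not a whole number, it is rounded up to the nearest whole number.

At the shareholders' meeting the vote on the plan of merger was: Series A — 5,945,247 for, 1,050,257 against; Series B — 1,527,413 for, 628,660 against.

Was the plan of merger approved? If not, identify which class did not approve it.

Approved — every class gave the required vote.

Series A: 4/5 of 7431558 = 5945246.40, rounded up to 5945247; 5,945,247 required, 5,945,247 in favor — approved.
Series B: 2/3 of 2289986 = 1526657.33, rounded up to 1526658; 1,526,658 required, 1,527,413 in favor — approved.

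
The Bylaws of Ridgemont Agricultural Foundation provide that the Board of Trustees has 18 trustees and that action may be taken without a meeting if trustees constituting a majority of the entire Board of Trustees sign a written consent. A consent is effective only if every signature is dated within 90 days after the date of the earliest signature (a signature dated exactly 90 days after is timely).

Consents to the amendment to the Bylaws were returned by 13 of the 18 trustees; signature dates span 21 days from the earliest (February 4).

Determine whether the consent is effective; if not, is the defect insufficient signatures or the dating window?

Effective — both the signature and dating-window requirements are satisfied.

Signatures required: a majority of 18 — a majority of 18 is 10, so 10 needed; 13 signed. Sufficient.
Dating window: the latest signature is 21 days after the earliest; the limit is 90 days. Within the window.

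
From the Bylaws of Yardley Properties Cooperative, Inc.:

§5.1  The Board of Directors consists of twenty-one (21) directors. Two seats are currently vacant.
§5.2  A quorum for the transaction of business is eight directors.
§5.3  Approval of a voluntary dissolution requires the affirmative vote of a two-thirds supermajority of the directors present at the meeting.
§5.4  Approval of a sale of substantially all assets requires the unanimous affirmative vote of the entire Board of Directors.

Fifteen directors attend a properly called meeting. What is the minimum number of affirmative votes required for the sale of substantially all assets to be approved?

21

The sale of substantially all assets requires the unanimous vote of the entire Board of Directors (21).
Unanimous means all 21.
(Only 15 can vote, so the sale of substantially all assets cannot pass at this meeting, but the required vote is still 21.)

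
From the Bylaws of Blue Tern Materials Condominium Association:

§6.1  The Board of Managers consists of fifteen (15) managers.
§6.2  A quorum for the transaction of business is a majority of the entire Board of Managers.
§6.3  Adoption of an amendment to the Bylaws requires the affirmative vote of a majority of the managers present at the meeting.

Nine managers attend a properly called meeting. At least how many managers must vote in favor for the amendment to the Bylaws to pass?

5

The amendment to the Bylaws requires a majority of the managers present (9).
A majority of 9 is 5.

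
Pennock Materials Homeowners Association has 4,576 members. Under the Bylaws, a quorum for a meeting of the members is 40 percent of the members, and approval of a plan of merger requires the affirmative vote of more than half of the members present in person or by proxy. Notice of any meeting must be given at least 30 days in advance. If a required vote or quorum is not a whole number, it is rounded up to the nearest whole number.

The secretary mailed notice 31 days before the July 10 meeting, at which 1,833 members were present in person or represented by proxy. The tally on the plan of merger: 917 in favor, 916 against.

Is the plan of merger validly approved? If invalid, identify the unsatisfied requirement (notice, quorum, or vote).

Notice: 31 days given; 30 required. Satisfied.
Quorum: 40% of 4,576 = 1,830.40, rounded up to 1,831; 1,833 present. Satisfied.
Vote: requires a majority of those present (1,833); a majority of 1833 is 917, so 917 needed; 917 in favor. Satisfied.

Valid — all requirements satisfied.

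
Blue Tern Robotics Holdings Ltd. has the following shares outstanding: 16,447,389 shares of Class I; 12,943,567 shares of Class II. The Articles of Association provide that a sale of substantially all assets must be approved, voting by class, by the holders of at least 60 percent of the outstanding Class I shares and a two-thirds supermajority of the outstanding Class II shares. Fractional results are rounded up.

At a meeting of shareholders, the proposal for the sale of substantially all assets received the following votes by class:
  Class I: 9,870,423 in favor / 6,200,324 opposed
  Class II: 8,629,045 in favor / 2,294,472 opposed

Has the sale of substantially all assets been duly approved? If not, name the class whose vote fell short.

Class I: 3/5 of 16447389 = 9868433.40, rounded up to 9868434; 9,868,434 required, 9,870,423 in favor — approved.
Class II: 2/3 of 12943567 = 8629044.67, rounded up to 8629045; 8,629,045 required, 8,629,045 in favor — approved.

Approved — every class gave the required vote.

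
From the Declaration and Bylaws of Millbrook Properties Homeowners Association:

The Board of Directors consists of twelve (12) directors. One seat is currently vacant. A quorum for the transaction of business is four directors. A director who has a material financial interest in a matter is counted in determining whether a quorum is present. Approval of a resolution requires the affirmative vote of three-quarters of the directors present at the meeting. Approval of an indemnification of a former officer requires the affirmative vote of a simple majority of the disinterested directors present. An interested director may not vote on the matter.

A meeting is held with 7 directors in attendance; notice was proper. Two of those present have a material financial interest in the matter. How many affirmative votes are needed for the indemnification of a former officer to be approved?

3

The indemnification of a former officer requires a majority of the disinterested directors present (7 − 2 = 5).
A majority of 5 is 3.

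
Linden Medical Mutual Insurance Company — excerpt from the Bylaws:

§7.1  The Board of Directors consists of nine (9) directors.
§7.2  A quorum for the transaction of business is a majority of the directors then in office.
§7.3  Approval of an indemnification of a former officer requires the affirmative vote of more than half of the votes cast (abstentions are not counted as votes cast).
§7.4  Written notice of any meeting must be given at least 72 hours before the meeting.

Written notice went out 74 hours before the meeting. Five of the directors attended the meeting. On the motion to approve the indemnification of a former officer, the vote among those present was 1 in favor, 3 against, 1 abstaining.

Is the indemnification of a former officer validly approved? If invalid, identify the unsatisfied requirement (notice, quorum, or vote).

Notice: 74 hours given; 72 required (74 ≥ 72). Satisfied.
Quorum: 5 present; quorum is 5. Satisfied.
Vote: the indemnification of a former officer requires a majority of the votes cast (5 present − 1 abstaining = 4). A majority of 4 is 3, so 3 affirmative votes are needed; 1 voted in favor. Not satisfied.

Invalid — vote requirement not satisfied.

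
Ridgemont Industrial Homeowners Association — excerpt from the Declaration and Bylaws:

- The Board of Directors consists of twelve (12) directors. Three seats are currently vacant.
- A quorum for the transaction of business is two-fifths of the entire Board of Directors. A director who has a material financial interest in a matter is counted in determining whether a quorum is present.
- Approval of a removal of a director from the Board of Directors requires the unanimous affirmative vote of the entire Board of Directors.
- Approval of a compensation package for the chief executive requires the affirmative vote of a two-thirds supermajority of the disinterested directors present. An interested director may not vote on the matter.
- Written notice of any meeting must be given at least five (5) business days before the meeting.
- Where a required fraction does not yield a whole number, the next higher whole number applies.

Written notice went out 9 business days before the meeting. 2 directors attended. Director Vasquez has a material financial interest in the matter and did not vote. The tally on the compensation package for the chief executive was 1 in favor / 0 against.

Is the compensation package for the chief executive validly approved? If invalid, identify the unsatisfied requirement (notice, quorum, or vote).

Invalid — quorum requirement not satisfied.

Notice: 9 business days given; 5 required (9 ≥ 5). Satisfied.
Quorum: 2 present (interested directors count toward quorum); quorum is 5. Not satisfied.
Vote: the compensation package for the chief executive requires two-thirds of the disinterested directors present (2 − 1 = 1). 2/3 of 1 = 0.67, rounded up to 1, so 1 affirmative vote is needed; 1 voted in favor. Satisfied. (Moot — without a quorum no business can be validly transacted.)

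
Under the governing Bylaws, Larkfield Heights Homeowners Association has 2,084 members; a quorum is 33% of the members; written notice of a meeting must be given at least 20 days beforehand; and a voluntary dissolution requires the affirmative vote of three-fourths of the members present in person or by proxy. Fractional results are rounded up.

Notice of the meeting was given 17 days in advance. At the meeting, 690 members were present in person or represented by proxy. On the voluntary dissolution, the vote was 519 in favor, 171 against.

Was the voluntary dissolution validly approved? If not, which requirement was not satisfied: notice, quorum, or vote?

Invalid — notice requirement not satisfied.

Notice: 17 days given; 20 required. Not satisfied.
Quorum: 33% of 2,084 = 687.72, rounded up to 688; 690 present. Satisfied.
Vote: requires three-fourths of those present (690); 3/4 of 690 = 517.50, rounded up to 518, so 518 needed; 519 in favor. Satisfied.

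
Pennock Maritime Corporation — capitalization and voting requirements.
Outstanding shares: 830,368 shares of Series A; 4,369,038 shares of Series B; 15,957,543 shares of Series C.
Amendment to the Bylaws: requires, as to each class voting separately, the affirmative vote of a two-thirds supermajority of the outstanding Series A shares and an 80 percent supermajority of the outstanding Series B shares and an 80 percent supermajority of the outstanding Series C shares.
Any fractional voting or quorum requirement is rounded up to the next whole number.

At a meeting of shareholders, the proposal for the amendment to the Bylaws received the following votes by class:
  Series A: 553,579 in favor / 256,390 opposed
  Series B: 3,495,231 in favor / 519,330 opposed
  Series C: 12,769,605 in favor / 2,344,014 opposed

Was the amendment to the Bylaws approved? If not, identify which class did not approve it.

Series A: 2/3 of 830368 = 553578.67, rounded up to 553579; 553,579 required, 553,579 in favor — approved.
Series B: 4/5 of 4369038 = 3495230.40, rounded up to 3495231; 3,495,231 required, 3,495,231 in favor — approved.
Series C: 4/5 of 15957543 = 12766034.40, rounded up to 12766035; 12,766,035 required, 12,769,605 in favor — approved.

Approved — every class gave the required vote.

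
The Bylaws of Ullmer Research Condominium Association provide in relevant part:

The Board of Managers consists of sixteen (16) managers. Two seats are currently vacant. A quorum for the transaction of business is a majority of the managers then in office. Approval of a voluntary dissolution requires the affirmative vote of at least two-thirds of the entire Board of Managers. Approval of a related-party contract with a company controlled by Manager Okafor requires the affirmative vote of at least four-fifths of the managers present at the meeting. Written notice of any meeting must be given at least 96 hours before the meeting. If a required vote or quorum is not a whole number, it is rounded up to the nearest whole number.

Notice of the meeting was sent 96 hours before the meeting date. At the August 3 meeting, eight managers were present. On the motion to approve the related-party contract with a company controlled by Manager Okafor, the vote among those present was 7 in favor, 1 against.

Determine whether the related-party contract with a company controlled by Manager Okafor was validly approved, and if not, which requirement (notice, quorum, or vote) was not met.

Notice: 96 hours given; 96 required (96 ≥ 96). Satisfied.
Quorum: 8 present; quorum is 8. Satisfied.
Vote: the related-party contract with a company controlled by Manager Okafor requires four-fifths of the managers present (8). 4/5 of 8 = 6.40, rounded up to 7, so 7 affirmative votes are needed; 7 voted in favor. Satisfied.

Valid — all requirements satisfied.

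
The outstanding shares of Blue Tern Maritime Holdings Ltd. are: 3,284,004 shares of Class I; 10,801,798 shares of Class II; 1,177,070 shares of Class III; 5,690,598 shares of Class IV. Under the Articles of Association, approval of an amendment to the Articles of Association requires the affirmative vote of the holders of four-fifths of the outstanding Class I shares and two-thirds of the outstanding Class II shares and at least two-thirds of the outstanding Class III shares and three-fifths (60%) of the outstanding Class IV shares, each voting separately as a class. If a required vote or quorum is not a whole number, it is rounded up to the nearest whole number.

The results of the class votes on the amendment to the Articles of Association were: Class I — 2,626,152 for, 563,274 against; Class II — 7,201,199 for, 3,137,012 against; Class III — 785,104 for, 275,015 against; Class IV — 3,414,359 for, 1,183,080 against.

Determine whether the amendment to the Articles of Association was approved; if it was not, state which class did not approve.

Not approved — the Class I shares did not give the required vote.

Class I: 4/5 of 3284004 = 2627203.20, rounded up to 2627204; 2,627,204 required, 2,626,152 in favor — not approved.
Class II: 2/3 of 10801798 = 7201198.67, rounded up to 7201199; 7,201,199 required, 7,201,199 in favor — approved.
Class III: 2/3 of 1177070 = 784713.33, rounded up to 784714; 784,714 required, 785,104 in favor — approved.
Class IV: 3/5 of 5690598 = 3414358.80, rounded up to 3414359; 3,414,359 required, 3,414,359 in favor — approved.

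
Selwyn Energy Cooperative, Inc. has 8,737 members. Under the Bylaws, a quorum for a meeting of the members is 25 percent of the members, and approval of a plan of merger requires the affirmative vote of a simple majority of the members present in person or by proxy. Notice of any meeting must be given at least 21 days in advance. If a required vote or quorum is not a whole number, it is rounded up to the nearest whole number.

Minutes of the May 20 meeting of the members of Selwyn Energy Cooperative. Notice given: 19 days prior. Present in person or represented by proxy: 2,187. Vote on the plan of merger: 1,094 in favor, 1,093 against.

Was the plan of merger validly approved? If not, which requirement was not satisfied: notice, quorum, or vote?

Notice: 19 days given; 21 required. Not satisfied.
Quorum: 25% of 8,737 = 2,184.25, rounded up to 2,185; 2,187 present. Satisfied.
Vote: requires a majority of those present (2,187); a majority of 2187 is 1094, so 1,094 needed; 1,094 in favor. Satisfied.

Invalid — notice requirement not satisfied.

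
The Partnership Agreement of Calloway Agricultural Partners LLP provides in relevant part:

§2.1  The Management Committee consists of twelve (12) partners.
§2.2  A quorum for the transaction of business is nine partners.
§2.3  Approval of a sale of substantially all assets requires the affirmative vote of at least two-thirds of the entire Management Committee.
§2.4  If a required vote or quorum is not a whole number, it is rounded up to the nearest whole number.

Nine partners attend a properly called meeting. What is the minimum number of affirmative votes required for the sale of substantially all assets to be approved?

The sale of substantially all assets requires two-thirds of the entire Management Committee (12).
2/3 of 12 = 8.

8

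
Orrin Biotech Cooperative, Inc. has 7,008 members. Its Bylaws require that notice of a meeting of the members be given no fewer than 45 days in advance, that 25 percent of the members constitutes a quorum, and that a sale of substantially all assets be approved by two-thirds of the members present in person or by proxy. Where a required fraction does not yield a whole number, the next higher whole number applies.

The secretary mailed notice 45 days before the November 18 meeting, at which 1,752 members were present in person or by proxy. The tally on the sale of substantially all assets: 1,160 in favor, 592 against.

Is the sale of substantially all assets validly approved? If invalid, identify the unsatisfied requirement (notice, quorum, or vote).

Invalid — vote requirement not satisfied.

Notice: 45 days given; 45 required. Satisfied.
Quorum: 25% of 7,008 = 1,752; 1,752 present. Satisfied.
Vote: requires two-thirds of those present (1,752); 2/3 of 1752 = 1168, so 1,168 needed; 1,160 in favor. Not satisfied.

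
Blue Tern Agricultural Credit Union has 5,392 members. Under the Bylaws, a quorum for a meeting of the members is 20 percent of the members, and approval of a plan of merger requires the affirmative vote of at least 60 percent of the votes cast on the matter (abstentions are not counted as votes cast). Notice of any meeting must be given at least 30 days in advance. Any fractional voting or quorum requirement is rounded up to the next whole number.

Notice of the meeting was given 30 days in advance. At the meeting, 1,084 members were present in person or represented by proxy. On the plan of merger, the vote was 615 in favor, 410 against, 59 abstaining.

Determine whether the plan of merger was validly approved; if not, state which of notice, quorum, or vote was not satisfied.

Notice: 30 days given; 30 required. Satisfied.
Quorum: 20% of 5,392 = 1,078.40, rounded up to 1,079; 1,084 present. Satisfied.
Vote: requires three-fifths of the votes cast (1,084 − 59 abstaining = 1,025); 3/5 of 1025 = 615, so 615 needed; 615 in favor. Satisfied.

Valid — all requirements satisfied.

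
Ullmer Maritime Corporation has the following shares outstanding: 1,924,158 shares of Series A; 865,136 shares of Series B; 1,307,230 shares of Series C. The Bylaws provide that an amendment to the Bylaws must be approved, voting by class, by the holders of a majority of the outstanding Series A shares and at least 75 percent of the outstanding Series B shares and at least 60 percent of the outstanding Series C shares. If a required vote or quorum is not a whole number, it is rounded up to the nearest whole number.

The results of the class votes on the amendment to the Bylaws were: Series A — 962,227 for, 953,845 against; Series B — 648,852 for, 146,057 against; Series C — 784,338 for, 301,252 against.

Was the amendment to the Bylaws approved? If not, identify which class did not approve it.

Approved — every class gave the required vote.

Series A: a majority of 1924158 is 962080; 962,080 required, 962,227 in favor — approved.
Series B: 3/4 of 865136 = 648852; 648,852 required, 648,852 in favor — approved.
Series C: 3/5 of 1307230 = 784338; 784,338 required, 784,338 in favor — approved.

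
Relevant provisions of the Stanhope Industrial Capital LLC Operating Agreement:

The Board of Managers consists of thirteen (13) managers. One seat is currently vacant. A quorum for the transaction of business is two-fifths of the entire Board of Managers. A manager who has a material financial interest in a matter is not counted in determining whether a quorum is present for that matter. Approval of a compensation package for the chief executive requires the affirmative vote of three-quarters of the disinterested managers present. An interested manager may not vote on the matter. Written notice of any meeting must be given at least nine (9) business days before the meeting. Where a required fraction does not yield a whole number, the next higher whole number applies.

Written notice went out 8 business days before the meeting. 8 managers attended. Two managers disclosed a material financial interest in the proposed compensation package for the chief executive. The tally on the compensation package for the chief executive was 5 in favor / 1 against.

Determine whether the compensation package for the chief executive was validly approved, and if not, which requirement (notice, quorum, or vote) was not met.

Invalid — notice requirement not satisfied.

Notice: 8 business days given; 9 required (8 < 9). Not satisfied.
Quorum: 8 present, but the 2 interested managers do not count, leaving 6. Quorum is 6. Satisfied.
Vote: the compensation package for the chief executive requires three-fourths of the disinterested managers present (8 − 2 = 6). 3/4 of 6 = 4.50, rounded up to 5, so 5 affirmative votes are needed; 5 voted in favor. Satisfied.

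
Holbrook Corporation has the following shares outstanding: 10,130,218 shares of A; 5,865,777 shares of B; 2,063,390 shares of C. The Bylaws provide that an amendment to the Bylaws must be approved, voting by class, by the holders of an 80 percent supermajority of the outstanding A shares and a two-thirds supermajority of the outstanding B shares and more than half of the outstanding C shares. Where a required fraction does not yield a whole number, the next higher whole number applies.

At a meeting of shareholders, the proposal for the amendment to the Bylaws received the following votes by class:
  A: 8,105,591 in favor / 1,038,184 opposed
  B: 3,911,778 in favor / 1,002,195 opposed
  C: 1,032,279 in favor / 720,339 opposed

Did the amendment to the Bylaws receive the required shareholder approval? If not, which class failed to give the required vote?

A: 4/5 of 10130218 = 8104174.40, rounded up to 8104175; 8,104,175 required, 8,105,591 in favor — approved.
B: 2/3 of 5865777 = 3910518; 3,910,518 required, 3,911,778 in favor — approved.
C: a majority of 2063390 is 1031696; 1,031,696 required, 1,032,279 in favor — approved.

Approved — every class gave the required vote.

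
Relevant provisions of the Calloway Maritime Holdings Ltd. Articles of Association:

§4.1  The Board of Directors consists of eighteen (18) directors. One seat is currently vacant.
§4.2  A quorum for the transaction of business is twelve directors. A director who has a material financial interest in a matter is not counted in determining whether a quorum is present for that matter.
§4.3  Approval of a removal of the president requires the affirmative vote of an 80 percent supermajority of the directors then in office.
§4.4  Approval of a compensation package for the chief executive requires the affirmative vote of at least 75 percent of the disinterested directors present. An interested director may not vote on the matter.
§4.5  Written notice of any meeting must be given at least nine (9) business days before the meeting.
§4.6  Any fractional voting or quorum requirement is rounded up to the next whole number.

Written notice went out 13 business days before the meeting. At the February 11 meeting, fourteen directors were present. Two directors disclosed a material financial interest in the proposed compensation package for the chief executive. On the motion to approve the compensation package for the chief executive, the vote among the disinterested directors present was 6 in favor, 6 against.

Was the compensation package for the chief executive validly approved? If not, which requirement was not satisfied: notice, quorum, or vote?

Invalid — vote requirement not satisfied.

Notice: 13 business days given; 9 required (13 ≥ 9). Satisfied.
Quorum: 14 present, but the 2 interested directors do not count, leaving 12. Quorum is 12. Satisfied.
Vote: the compensation package for the chief executive requires three-fourths of the disinterested directors present (14 − 2 = 12). 3/4 of 12 = 9, so 9 affirmative votes are needed; 6 voted in favor. Not satisfied.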